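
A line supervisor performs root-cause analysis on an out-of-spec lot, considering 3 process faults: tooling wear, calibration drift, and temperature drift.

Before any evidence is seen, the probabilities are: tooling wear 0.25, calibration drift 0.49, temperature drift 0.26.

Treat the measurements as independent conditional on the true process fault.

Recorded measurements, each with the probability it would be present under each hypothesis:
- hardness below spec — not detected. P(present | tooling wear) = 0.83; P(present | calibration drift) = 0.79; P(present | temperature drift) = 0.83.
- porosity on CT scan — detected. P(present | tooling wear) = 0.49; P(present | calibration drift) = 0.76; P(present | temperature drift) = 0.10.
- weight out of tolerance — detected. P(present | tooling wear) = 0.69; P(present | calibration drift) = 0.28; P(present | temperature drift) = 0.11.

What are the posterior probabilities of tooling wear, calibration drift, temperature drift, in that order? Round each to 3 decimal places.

By Bayes' rule with conditional independence, the unnormalized weight for each hypothesis is prior × ∏ likelihoods (using 1 − P(present | H) for each absent measurement):
  tooling wear: 0.25 × (1 − 0.83) × 0.49 × 0.69 = 0.014369
  calibration drift: 0.49 × (1 − 0.79) × 0.76 × 0.28 = 0.021897
  temperature drift: 0.26 × (1 − 0.83) × 0.10 × 0.11 = 0.0004862
Marginal likelihood of the evidence = 0.036753.
P(tooling wear | evidence) = 0.014369 / 0.036753 ≈ 0.391
P(calibration drift | evidence) = 0.021897 / 0.036753 ≈ 0.596
P(temperature drift | evidence) = 0.0004862 / 0.036753 ≈ 0.013

0.391, 0.596, 0.013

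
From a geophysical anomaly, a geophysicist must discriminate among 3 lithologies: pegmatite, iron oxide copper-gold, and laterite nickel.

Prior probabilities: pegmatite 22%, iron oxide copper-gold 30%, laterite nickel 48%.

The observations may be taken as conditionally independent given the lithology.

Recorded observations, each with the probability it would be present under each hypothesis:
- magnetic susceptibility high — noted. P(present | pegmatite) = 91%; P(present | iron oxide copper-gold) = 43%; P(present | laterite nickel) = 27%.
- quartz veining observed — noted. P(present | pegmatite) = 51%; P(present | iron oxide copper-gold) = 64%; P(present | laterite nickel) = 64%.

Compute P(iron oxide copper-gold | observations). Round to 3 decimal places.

By Bayes' rule with conditional independence, the unnormalized weight for each hypothesis is prior × ∏ likelihoods:
  pegmatite: 0.22 × 0.91 × 0.51 = 0.1021
  iron oxide copper-gold: 0.30 × 0.43 × 0.64 = 0.08256
  laterite nickel: 0.48 × 0.27 × 0.64 = 0.082944
Normalizing constant Z = 0.1021 + 0.08256 + 0.082944 = 0.26761.
P(iron oxide copper-gold | evidence) = 0.08256 / 0.26761 ≈ 0.309.

0.309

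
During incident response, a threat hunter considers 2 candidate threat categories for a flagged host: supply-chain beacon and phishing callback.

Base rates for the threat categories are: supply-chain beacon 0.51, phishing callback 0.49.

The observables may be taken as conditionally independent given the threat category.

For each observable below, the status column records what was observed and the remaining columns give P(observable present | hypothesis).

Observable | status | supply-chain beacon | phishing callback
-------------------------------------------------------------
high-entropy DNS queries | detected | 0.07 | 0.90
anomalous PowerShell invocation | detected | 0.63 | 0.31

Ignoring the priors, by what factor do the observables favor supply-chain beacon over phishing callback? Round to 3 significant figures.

The Bayes factor is the ratio of the joint likelihoods of the observable pattern under the two hypotheses.
  supply-chain beacon: 0.07 × 0.63 = 0.0441
  phishing callback: 0.90 × 0.31 = 0.279
Bayes factor = 0.0441 / 0.279 ≈ 0.158

0.158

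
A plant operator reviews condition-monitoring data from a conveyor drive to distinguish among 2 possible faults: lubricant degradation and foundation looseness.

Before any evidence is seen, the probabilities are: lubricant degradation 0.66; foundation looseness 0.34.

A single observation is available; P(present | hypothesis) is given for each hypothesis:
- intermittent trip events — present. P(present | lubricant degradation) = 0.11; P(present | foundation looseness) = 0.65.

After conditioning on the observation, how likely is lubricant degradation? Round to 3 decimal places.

0.247

By Bayes' rule, the unnormalized weight for each hypothesis is prior × likelihood:
  lubricant degradation: 0.66 × 0.11 = 0.0726
  foundation looseness: 0.34 × 0.65 = 0.221
The unnormalized weights sum to 0.2936.
P(lubricant degradation | evidence) = 0.0726 / 0.2936 ≈ 0.247.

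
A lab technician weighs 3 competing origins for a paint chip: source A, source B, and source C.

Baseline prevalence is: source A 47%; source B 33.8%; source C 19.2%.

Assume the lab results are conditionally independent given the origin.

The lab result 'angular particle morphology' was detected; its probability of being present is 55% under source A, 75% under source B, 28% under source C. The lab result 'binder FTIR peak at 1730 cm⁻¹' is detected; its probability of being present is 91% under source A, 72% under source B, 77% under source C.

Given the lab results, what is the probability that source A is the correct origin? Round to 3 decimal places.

For each hypothesis, the unnormalized posterior weight is prior × product of the lab result likelihoods:
  source A: 0.470 × 0.55 × 0.91 = 0.23524
  source B: 0.338 × 0.75 × 0.72 = 0.18252
  source C: 0.192 × 0.28 × 0.77 = 0.041395
Normalizing constant Z = 0.23524 + 0.18252 + 0.041395 = 0.45915.
P(source A | evidence) = 0.23524 / 0.45915 ≈ 0.512.

0.512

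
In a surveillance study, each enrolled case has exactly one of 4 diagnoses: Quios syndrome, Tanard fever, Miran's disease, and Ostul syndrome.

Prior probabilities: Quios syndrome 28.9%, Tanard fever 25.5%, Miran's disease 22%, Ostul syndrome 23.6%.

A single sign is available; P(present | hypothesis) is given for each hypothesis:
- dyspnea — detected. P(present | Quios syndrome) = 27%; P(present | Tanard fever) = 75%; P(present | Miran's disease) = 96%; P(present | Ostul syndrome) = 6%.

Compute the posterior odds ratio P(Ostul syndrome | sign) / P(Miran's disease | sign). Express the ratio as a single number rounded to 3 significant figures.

0.0670

The normalizing constant cancels in an odds ratio, so compute prior × likelihood for the two hypotheses only:
  Ostul syndrome: 0.236 × 0.06 = 0.01416
  Miran's disease: 0.220 × 0.96 = 0.2112
Odds(Ostul syndrome : Miran's disease) = 0.01416 / 0.2112 ≈ 0.0670.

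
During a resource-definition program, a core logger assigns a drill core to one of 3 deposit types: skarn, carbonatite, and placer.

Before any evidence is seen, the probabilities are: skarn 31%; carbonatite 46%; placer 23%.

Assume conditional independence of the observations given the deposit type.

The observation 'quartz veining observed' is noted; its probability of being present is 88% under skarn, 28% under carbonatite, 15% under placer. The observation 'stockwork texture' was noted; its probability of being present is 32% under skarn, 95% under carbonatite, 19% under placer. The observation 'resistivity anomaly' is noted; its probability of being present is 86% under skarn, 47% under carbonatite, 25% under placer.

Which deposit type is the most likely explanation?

By Bayes' rule with conditional independence, the unnormalized weight for each hypothesis is prior × ∏ likelihoods:
  skarn: 0.31 × 0.88 × 0.32 × 0.86 = 0.075075
  carbonatite: 0.46 × 0.28 × 0.95 × 0.47 = 0.057509
  placer: 0.23 × 0.15 × 0.19 × 0.25 = 0.0016388
The unnormalized weights sum to 0.13422.
P(skarn | evidence) ≈ 0.075075 / 0.13422 ≈ 0.559
P(carbonatite | evidence) ≈ 0.057509 / 0.13422 ≈ 0.428
P(placer | evidence) ≈ 0.0016388 / 0.13422 ≈ 0.012
The largest is 0.559, so skarn is most probable.

skarn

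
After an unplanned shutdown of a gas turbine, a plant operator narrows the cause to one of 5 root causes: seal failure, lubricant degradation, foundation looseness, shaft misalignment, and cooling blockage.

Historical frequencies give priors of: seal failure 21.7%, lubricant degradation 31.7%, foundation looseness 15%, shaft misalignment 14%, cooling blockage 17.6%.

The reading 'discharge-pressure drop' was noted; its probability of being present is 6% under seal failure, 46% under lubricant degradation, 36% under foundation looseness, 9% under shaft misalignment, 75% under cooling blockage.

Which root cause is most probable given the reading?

lubricant degradation

For each hypothesis, the unnormalized posterior weight is prior × likelihood:
  seal failure: 0.217 × 0.06 = 0.01302
  lubricant degradation: 0.317 × 0.46 = 0.14582
  foundation looseness: 0.150 × 0.36 = 0.054
  shaft misalignment: 0.140 × 0.09 = 0.0126
  cooling blockage: 0.176 × 0.75 = 0.132
Marginal likelihood of the evidence = 0.35744.
P(seal failure | evidence) ≈ 0.01302 / 0.35744 ≈ 0.036
P(lubricant degradation | evidence) ≈ 0.14582 / 0.35744 ≈ 0.408
P(foundation looseness | evidence) ≈ 0.054 / 0.35744 ≈ 0.151
P(shaft misalignment | evidence) ≈ 0.0126 / 0.35744 ≈ 0.035
P(cooling blockage | evidence) ≈ 0.132 / 0.35744 ≈ 0.369
The largest is 0.408, so lubricant degradation is most probable.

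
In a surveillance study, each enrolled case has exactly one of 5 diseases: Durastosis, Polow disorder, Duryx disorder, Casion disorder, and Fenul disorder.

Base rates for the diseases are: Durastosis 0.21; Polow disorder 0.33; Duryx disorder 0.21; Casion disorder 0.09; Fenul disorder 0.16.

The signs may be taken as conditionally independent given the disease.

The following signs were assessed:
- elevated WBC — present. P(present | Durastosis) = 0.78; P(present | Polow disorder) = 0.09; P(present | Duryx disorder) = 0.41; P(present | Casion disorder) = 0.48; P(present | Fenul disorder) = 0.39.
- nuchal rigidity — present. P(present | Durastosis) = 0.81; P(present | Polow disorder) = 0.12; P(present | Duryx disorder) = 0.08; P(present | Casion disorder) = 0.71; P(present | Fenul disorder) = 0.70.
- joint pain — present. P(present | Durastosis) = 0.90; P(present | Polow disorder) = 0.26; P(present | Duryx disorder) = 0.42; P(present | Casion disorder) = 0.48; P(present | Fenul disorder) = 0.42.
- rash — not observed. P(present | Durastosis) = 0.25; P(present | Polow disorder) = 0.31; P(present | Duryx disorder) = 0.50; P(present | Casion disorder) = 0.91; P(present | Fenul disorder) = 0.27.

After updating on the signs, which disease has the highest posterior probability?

Multiply each prior by the joint likelihood of the sign pattern (using 1 − P(present | H) for each absent sign):
  Durastosis: 0.21 × 0.78 × 0.81 × 0.90 × (1 − 0.25) = 0.089558
  Polow disorder: 0.33 × 0.09 × 0.12 × 0.26 × (1 − 0.31) = 0.00063938
  Duryx disorder: 0.21 × 0.41 × 0.08 × 0.42 × (1 − 0.50) = 0.0014465
  Casion disorder: 0.09 × 0.48 × 0.71 × 0.48 × (1 − 0.91) = 0.001325
  Fenul disorder: 0.16 × 0.39 × 0.70 × 0.42 × (1 − 0.27) = 0.013392
The unnormalized weights sum to 0.10636.
P(Durastosis | evidence) ≈ 0.089558 / 0.10636 ≈ 0.842
P(Polow disorder | evidence) ≈ 0.00063938 / 0.10636 ≈ 0.006
P(Duryx disorder | evidence) ≈ 0.0014465 / 0.10636 ≈ 0.014
P(Casion disorder | evidence) ≈ 0.001325 / 0.10636 ≈ 0.012
P(Fenul disorder | evidence) ≈ 0.013392 / 0.10636 ≈ 0.126
The largest is 0.842, so Durastosis is most probable.

Durastosis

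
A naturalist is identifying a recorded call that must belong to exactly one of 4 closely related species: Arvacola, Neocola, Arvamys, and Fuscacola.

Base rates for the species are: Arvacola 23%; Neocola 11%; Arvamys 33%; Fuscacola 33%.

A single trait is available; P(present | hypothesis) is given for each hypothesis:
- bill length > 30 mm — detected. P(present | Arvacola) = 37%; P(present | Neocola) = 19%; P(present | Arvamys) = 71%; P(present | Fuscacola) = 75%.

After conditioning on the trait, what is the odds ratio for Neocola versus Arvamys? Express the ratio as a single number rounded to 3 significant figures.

0.0892

Unnormalized posterior weight (prior times the trait likelihood) for each of the two hypotheses:
  Neocola: 0.11 × 0.19 = 0.0209
  Arvamys: 0.33 × 0.71 = 0.2343
Posterior odds = 0.0209 / 0.2343 ≈ 0.0892.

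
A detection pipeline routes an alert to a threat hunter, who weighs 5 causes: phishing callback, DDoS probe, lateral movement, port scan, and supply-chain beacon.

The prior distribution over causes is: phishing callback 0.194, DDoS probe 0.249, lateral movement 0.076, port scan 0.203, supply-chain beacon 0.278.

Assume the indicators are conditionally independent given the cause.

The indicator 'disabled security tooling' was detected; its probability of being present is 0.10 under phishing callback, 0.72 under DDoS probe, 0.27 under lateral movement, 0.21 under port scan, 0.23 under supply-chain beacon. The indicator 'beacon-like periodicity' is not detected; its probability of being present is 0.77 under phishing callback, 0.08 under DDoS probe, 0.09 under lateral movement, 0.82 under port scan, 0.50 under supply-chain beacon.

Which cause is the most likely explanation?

DDoS probe

By Bayes' rule with conditional independence, the unnormalized weight for each hypothesis is prior × ∏ likelihoods (using 1 − P(present | H) for each absent indicator):
  phishing callback: 0.194 × 0.10 × (1 − 0.77) = 0.004462
  DDoS probe: 0.249 × 0.72 × (1 − 0.08) = 0.16494
  lateral movement: 0.076 × 0.27 × (1 − 0.09) = 0.018673
  port scan: 0.203 × 0.21 × (1 − 0.82) = 0.0076734
  supply-chain beacon: 0.278 × 0.23 × (1 − 0.50) = 0.03197
The unnormalized weights sum to 0.22772.
P(phishing callback | evidence) ≈ 0.004462 / 0.22772 ≈ 0.020
P(DDoS probe | evidence) ≈ 0.16494 / 0.22772 ≈ 0.724
P(lateral movement | evidence) ≈ 0.018673 / 0.22772 ≈ 0.082
P(port scan | evidence) ≈ 0.0076734 / 0.22772 ≈ 0.034
P(supply-chain beacon | evidence) ≈ 0.03197 / 0.22772 ≈ 0.140
The largest is 0.724, so DDoS probe is most probable.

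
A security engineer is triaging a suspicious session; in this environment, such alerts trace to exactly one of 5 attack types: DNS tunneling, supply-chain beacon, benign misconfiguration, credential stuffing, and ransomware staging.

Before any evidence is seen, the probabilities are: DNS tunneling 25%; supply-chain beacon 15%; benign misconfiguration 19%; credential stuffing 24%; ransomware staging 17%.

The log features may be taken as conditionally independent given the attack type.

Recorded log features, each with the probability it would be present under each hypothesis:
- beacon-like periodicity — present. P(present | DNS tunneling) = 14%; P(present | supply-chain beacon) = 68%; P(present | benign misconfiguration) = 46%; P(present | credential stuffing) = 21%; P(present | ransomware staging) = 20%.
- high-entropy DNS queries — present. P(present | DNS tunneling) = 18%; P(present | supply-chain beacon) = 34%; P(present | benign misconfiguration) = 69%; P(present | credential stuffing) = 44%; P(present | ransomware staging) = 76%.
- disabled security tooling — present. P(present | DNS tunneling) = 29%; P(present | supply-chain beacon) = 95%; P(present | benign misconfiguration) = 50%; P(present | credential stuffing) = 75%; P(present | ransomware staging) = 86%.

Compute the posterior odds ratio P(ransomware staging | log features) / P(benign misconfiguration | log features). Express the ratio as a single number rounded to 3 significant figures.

The normalizing constant cancels in an odds ratio, so compute prior × likelihood for the two hypotheses only:
  ransomware staging: 0.17 × 0.20 × 0.76 × 0.86 = 0.022222
  benign misconfiguration: 0.19 × 0.46 × 0.69 × 0.50 = 0.030153
Odds(ransomware staging : benign misconfiguration) = 0.022222 / 0.030153 ≈ 0.737.

0.737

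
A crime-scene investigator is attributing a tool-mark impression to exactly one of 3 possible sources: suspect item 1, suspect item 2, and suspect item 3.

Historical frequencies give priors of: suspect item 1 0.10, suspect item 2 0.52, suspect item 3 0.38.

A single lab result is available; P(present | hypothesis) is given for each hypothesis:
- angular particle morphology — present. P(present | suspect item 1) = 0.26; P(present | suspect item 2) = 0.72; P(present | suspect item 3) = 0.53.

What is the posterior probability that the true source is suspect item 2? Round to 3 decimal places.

Multiply each prior by the likelihood of the lab result:
  suspect item 1: 0.10 × 0.26 = 0.026
  suspect item 2: 0.52 × 0.72 = 0.3744
  suspect item 3: 0.38 × 0.53 = 0.2014
The unnormalized weights sum to 0.6018.
P(suspect item 2 | evidence) = 0.3744 / 0.6018 ≈ 0.622.

0.622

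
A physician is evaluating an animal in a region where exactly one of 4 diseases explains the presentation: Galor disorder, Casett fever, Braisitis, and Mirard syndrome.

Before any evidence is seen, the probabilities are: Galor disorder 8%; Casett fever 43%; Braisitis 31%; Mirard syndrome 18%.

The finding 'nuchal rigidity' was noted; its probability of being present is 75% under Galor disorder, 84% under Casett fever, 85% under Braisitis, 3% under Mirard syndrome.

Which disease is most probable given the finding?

Multiply each prior by the likelihood of the finding:
  Galor disorder: 0.08 × 0.75 = 0.06
  Casett fever: 0.43 × 0.84 = 0.3612
  Braisitis: 0.31 × 0.85 = 0.2635
  Mirard syndrome: 0.18 × 0.03 = 0.0054
Normalizing constant Z = 0.06 + 0.3612 + 0.2635 + 0.0054 = 0.6901.
P(Galor disorder | evidence) ≈ 0.06 / 0.6901 ≈ 0.087
P(Casett fever | evidence) ≈ 0.3612 / 0.6901 ≈ 0.523
P(Braisitis | evidence) ≈ 0.2635 / 0.6901 ≈ 0.382
P(Mirard syndrome | evidence) ≈ 0.0054 / 0.6901 ≈ 0.008
The largest is 0.523, so Casett fever is most probable.

Casett fever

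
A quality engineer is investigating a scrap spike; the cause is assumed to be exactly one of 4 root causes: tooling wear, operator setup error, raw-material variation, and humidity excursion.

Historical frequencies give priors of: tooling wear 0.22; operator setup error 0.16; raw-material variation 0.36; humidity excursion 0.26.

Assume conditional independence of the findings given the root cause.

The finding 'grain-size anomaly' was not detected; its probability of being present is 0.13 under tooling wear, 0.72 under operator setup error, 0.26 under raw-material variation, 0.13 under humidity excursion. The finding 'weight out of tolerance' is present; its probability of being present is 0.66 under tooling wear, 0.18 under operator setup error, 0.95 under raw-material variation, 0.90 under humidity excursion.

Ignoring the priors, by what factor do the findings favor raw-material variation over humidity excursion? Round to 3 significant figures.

0.898

Joint likelihood of the evidence pattern under each hypothesis (using 1 − P(present | H) for each absent finding):
  raw-material variation: (1 − 0.26) × 0.95 = 0.703
  humidity excursion: (1 − 0.13) × 0.90 = 0.783
Bayes factor = 0.703 / 0.783 ≈ 0.898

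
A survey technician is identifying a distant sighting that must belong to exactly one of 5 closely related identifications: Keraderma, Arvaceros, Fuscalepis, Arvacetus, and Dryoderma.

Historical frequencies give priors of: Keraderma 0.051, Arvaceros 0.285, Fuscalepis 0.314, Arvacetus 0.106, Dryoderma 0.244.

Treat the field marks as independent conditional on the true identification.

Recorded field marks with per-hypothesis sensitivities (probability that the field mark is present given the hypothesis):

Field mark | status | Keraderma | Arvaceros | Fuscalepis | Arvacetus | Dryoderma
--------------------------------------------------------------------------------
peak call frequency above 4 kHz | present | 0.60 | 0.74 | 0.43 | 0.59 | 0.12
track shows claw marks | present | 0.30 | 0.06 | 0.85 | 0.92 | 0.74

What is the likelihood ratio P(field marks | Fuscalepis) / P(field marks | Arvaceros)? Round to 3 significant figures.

Take the product of per-field mark likelihoods under each hypothesis, then divide.
  Fuscalepis: 0.43 × 0.85 = 0.3655
  Arvaceros: 0.74 × 0.06 = 0.0444
Bayes factor = 0.3655 / 0.0444 ≈ 8.23

8.23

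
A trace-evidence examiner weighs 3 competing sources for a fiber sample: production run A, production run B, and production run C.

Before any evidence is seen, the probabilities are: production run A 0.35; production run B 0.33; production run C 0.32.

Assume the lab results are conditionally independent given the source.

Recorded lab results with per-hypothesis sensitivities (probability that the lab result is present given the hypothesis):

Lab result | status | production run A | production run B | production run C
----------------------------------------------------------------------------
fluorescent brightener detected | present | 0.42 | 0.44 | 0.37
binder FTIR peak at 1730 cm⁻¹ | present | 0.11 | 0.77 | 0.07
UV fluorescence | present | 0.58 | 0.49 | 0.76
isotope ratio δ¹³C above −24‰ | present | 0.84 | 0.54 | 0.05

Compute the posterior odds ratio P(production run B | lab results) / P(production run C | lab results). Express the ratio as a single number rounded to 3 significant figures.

Unnormalized posterior weight (prior times the lab result likelihoods) for each of the two hypotheses:
  production run B: 0.33 × 0.44 × 0.77 × 0.49 × 0.54 = 0.029583
  production run C: 0.32 × 0.37 × 0.07 × 0.76 × 0.05 = 0.00031494
Posterior odds = 0.029583 / 0.00031494 ≈ 93.9.

93.9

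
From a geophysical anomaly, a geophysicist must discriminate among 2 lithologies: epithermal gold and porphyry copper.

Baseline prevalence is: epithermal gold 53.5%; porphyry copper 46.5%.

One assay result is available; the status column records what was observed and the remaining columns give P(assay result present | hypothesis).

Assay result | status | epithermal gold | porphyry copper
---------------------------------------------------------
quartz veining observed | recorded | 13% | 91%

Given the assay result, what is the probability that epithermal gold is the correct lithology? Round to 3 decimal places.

0.141

Multiply each prior by the likelihood of the assay result:
  epithermal gold: 0.535 × 0.13 = 0.06955
  porphyry copper: 0.465 × 0.91 = 0.42315
Marginal likelihood of the evidence = 0.4927.
P(epithermal gold | evidence) = 0.06955 / 0.4927 ≈ 0.141.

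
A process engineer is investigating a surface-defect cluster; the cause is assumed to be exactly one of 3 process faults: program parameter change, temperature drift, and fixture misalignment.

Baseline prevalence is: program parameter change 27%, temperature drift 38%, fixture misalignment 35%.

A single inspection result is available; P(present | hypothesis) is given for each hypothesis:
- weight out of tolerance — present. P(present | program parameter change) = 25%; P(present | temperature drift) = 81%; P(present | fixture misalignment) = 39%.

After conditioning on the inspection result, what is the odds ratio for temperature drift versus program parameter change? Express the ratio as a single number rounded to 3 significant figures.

4.56

The normalizing constant cancels in an odds ratio, so compute prior × likelihood for the two hypotheses only:
  temperature drift: 0.38 × 0.81 = 0.3078
  program parameter change: 0.27 × 0.25 = 0.0675
Posterior odds = 0.3078 / 0.0675 ≈ 4.56.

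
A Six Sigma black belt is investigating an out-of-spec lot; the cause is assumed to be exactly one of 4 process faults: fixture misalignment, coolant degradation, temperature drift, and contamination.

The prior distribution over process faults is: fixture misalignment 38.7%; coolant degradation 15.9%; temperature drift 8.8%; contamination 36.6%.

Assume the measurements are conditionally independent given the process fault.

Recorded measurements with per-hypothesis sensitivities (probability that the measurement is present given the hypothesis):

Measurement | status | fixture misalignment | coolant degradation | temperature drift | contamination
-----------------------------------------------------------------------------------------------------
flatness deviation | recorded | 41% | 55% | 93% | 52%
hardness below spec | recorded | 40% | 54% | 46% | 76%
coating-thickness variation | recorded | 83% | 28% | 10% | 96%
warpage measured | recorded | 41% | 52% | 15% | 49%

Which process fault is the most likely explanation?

contamination

By Bayes' rule with conditional independence, the unnormalized weight for each hypothesis is prior × ∏ likelihoods:
  fixture misalignment: 0.387 × 0.41 × 0.40 × 0.83 × 0.41 = 0.021598
  coolant degradation: 0.159 × 0.55 × 0.54 × 0.28 × 0.52 = 0.0068757
  temperature drift: 0.088 × 0.93 × 0.46 × 0.10 × 0.15 = 0.0005647
  contamination: 0.366 × 0.52 × 0.76 × 0.96 × 0.49 = 0.06804
Normalizing constant Z = 0.021598 + 0.0068757 + 0.0005647 + 0.06804 = 0.097079.
P(fixture misalignment | evidence) ≈ 0.021598 / 0.097079 ≈ 0.222
P(coolant degradation | evidence) ≈ 0.0068757 / 0.097079 ≈ 0.071
P(temperature drift | evidence) ≈ 0.0005647 / 0.097079 ≈ 0.006
P(contamination | evidence) ≈ 0.06804 / 0.097079 ≈ 0.701
The largest is 0.701, so contamination is most probable.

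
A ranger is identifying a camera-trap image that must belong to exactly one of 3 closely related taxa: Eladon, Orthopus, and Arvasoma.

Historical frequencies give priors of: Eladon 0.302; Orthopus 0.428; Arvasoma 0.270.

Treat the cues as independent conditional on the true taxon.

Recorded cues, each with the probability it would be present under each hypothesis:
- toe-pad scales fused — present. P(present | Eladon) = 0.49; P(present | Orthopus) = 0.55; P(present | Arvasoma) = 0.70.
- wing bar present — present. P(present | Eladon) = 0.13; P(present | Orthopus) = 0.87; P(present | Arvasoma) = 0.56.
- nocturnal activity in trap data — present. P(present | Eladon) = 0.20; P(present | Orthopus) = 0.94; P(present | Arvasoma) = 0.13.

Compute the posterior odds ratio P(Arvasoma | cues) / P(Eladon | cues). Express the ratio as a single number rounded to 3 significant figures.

3.58

Unnormalized posterior weight (prior times the cue likelihoods) for each of the two hypotheses:
  Arvasoma: 0.270 × 0.70 × 0.56 × 0.13 = 0.013759
  Eladon: 0.302 × 0.49 × 0.13 × 0.20 = 0.0038475
Posterior odds = 0.013759 / 0.0038475 ≈ 3.58.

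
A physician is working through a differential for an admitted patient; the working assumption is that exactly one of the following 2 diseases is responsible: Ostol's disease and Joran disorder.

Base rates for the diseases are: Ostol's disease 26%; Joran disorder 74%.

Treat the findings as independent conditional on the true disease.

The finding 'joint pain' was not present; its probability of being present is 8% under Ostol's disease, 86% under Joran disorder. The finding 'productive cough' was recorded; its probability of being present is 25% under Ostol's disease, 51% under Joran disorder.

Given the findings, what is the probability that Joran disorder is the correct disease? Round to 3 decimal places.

0.469

Multiply each prior by the joint likelihood of the evidence pattern (using 1 − P(present | H) for each absent finding):
  Ostol's disease: 0.26 × (1 − 0.08) × 0.25 = 0.0598
  Joran disorder: 0.74 × (1 − 0.86) × 0.51 = 0.052836
Marginal likelihood of the evidence = 0.11264.
P(Joran disorder | evidence) = 0.052836 / 0.11264 ≈ 0.469.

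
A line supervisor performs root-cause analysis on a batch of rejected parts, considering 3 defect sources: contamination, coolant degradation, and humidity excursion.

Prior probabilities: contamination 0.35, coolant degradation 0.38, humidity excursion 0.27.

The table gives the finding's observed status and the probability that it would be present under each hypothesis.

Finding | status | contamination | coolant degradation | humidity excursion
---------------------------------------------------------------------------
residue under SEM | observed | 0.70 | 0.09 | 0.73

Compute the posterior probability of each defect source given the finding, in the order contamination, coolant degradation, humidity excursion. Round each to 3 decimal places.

0.514, 0.072, 0.414

By Bayes' rule, the unnormalized weight for each hypothesis is prior × likelihood:
  contamination: 0.35 × 0.70 = 0.245
  coolant degradation: 0.38 × 0.09 = 0.0342
  humidity excursion: 0.27 × 0.73 = 0.1971
Marginal likelihood of the evidence = 0.4763.
P(contamination | evidence) = 0.245 / 0.4763 ≈ 0.514
P(coolant degradation | evidence) = 0.0342 / 0.4763 ≈ 0.072
P(humidity excursion | evidence) = 0.1971 / 0.4763 ≈ 0.414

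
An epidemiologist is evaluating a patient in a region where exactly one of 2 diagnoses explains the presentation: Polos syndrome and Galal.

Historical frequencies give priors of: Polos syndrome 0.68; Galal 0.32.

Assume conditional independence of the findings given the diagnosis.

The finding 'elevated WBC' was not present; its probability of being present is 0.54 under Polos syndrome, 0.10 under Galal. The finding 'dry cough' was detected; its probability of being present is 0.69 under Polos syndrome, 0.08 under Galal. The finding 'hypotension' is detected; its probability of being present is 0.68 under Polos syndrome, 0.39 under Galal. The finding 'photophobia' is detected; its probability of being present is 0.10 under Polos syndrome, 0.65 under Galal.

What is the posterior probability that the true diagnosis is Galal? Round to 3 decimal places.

0.285

For each hypothesis, the unnormalized posterior weight is prior × product of the finding likelihoods (using 1 − P(present | H) for each absent finding):
  Polos syndrome: 0.68 × (1 − 0.54) × 0.69 × 0.68 × 0.10 = 0.014677
  Galal: 0.32 × (1 − 0.10) × 0.08 × 0.39 × 0.65 = 0.0058406
The unnormalized weights sum to 0.020517.
P(Galal | evidence) = 0.0058406 / 0.020517 ≈ 0.285.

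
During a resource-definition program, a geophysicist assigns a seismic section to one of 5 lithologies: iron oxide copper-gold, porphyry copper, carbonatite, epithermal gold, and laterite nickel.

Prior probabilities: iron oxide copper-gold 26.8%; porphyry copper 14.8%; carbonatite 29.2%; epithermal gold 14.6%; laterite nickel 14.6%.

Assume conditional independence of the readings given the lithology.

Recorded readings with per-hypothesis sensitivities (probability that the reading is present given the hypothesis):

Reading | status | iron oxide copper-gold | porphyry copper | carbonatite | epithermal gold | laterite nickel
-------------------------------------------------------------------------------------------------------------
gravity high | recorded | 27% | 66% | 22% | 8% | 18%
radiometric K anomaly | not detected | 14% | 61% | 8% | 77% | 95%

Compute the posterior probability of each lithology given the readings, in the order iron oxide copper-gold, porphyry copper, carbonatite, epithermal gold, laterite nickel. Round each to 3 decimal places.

For each hypothesis, the unnormalized posterior weight is prior × product of the reading likelihoods (using 1 − P(present | H) for each absent reading):
  iron oxide copper-gold: 0.268 × 0.27 × (1 − 0.14) = 0.06223
  porphyry copper: 0.148 × 0.66 × (1 − 0.61) = 0.038095
  carbonatite: 0.292 × 0.22 × (1 − 0.08) = 0.059101
  epithermal gold: 0.146 × 0.08 × (1 − 0.77) = 0.0026864
  laterite nickel: 0.146 × 0.18 × (1 − 0.95) = 0.001314
Normalizing constant Z = 0.06223 + 0.038095 + 0.059101 + 0.0026864 + 0.001314 = 0.16343.
P(iron oxide copper-gold | evidence) = 0.06223 / 0.16343 ≈ 0.381
P(porphyry copper | evidence) = 0.038095 / 0.16343 ≈ 0.233
P(carbonatite | evidence) = 0.059101 / 0.16343 ≈ 0.362
P(epithermal gold | evidence) = 0.0026864 / 0.16343 ≈ 0.016
P(laterite nickel | evidence) = 0.001314 / 0.16343 ≈ 0.008

0.381, 0.233, 0.362, 0.016, 0.008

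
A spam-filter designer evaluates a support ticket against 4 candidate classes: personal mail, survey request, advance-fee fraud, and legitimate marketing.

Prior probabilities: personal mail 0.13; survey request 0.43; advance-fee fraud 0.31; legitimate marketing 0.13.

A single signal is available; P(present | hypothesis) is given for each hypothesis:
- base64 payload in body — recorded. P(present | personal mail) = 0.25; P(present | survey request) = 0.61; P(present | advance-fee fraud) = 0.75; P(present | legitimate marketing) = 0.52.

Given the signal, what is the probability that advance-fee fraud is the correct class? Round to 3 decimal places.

Multiply each prior by the likelihood of the signal:
  personal mail: 0.13 × 0.25 = 0.0325
  survey request: 0.43 × 0.61 = 0.2623
  advance-fee fraud: 0.31 × 0.75 = 0.2325
  legitimate marketing: 0.13 × 0.52 = 0.0676
Normalizing constant Z = 0.0325 + 0.2623 + 0.2325 + 0.0676 = 0.5949.
P(advance-fee fraud | evidence) = 0.2325 / 0.5949 ≈ 0.391.

0.391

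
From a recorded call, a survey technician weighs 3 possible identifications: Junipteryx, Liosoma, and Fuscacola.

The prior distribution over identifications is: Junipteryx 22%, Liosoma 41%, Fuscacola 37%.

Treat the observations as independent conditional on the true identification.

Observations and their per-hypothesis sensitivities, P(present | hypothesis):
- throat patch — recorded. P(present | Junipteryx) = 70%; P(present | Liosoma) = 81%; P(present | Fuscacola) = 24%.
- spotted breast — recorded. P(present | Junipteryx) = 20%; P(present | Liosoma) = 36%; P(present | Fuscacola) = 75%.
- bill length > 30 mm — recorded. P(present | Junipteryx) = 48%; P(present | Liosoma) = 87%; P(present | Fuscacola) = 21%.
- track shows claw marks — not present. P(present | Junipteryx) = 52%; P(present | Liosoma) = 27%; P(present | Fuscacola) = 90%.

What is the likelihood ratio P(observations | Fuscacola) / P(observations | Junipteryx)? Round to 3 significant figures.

Take the product of per-observation likelihoods under each hypothesis (using 1 − P(present | H) for each absent observation), then divide.
  Fuscacola: 0.24 × 0.75 × 0.21 × (1 − 0.90) = 0.00378
  Junipteryx: 0.70 × 0.20 × 0.48 × (1 − 0.52) = 0.032256
Bayes factor = 0.00378 / 0.032256 ≈ 0.117

0.117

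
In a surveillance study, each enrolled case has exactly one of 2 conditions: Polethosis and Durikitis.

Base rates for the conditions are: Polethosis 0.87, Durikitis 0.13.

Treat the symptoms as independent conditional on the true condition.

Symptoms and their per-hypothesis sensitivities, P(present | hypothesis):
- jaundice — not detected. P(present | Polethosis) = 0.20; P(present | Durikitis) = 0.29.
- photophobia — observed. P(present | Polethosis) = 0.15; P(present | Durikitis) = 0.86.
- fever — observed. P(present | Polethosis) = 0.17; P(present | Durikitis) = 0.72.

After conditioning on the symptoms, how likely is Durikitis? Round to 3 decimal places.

0.763

Multiply each prior by the joint likelihood of the symptom pattern (using 1 − P(present | H) for each absent symptom):
  Polethosis: 0.87 × (1 − 0.20) × 0.15 × 0.17 = 0.017748
  Durikitis: 0.13 × (1 − 0.29) × 0.86 × 0.72 = 0.057152
Normalizing constant Z = 0.017748 + 0.057152 = 0.0749.
P(Durikitis | evidence) = 0.057152 / 0.0749 ≈ 0.763.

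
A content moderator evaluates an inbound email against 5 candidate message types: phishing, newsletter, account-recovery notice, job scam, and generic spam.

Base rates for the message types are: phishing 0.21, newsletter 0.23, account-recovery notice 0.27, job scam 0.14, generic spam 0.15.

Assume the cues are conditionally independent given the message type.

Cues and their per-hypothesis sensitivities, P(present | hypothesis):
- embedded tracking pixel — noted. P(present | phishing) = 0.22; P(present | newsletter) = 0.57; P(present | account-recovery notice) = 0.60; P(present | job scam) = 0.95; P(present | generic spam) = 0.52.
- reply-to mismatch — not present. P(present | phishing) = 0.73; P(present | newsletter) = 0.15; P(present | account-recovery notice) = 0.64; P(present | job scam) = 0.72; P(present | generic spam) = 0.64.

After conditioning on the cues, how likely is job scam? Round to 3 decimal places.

0.150

For each hypothesis, the unnormalized posterior weight is prior × product of the cue likelihoods (using 1 − P(present | H) for each absent cue):
  phishing: 0.21 × 0.22 × (1 − 0.73) = 0.012474
  newsletter: 0.23 × 0.57 × (1 − 0.15) = 0.11143
  account-recovery notice: 0.27 × 0.60 × (1 − 0.64) = 0.05832
  job scam: 0.14 × 0.95 × (1 − 0.72) = 0.03724
  generic spam: 0.15 × 0.52 × (1 − 0.64) = 0.02808
The unnormalized weights sum to 0.24755.
P(job scam | evidence) = 0.03724 / 0.24755 ≈ 0.150.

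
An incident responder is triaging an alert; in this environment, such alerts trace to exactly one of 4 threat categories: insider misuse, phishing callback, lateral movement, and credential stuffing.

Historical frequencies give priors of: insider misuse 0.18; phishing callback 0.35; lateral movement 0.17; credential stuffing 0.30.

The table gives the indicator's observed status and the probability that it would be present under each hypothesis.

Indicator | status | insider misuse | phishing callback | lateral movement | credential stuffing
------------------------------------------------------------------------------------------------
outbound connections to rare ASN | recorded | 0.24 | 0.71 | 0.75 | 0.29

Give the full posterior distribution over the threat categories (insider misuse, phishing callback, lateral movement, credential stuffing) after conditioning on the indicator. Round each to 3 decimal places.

0.085, 0.491, 0.252, 0.172

Multiply each prior by the likelihood of the indicator:
  insider misuse: 0.18 × 0.24 = 0.0432
  phishing callback: 0.35 × 0.71 = 0.2485
  lateral movement: 0.17 × 0.75 = 0.1275
  credential stuffing: 0.30 × 0.29 = 0.087
Marginal likelihood of the evidence = 0.5062.
P(insider misuse | evidence) = 0.0432 / 0.5062 ≈ 0.085
P(phishing callback | evidence) = 0.2485 / 0.5062 ≈ 0.491
P(lateral movement | evidence) = 0.1275 / 0.5062 ≈ 0.252
P(credential stuffing | evidence) = 0.087 / 0.5062 ≈ 0.172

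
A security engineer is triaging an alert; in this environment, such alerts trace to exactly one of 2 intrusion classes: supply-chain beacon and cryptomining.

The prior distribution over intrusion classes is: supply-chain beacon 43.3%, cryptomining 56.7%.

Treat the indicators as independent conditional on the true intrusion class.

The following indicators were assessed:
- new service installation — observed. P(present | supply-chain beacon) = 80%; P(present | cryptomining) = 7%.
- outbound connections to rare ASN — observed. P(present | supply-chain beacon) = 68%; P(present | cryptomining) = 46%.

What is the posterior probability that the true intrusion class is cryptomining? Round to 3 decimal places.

0.072

For each hypothesis, the unnormalized posterior weight is prior × product of the indicator likelihoods:
  supply-chain beacon: 0.433 × 0.80 × 0.68 = 0.23555
  cryptomining: 0.567 × 0.07 × 0.46 = 0.018257
The unnormalized weights sum to 0.25381.
P(cryptomining | evidence) = 0.018257 / 0.25381 ≈ 0.072.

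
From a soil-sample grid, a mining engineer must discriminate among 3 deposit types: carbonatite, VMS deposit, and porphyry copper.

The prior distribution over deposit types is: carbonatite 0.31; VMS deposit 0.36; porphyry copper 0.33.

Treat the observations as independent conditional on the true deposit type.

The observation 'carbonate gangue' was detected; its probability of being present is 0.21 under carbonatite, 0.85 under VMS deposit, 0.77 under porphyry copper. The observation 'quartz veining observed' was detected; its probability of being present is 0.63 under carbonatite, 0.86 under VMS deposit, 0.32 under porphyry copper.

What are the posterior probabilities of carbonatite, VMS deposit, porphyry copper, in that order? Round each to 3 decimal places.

0.106, 0.683, 0.211

Multiply each prior by the joint likelihood of the evidence pattern:
  carbonatite: 0.31 × 0.21 × 0.63 = 0.041013
  VMS deposit: 0.36 × 0.85 × 0.86 = 0.26316
  porphyry copper: 0.33 × 0.77 × 0.32 = 0.081312
Normalizing constant Z = 0.041013 + 0.26316 + 0.081312 = 0.38548.
P(carbonatite | evidence) = 0.041013 / 0.38548 ≈ 0.106
P(VMS deposit | evidence) = 0.26316 / 0.38548 ≈ 0.683
P(porphyry copper | evidence) = 0.081312 / 0.38548 ≈ 0.211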